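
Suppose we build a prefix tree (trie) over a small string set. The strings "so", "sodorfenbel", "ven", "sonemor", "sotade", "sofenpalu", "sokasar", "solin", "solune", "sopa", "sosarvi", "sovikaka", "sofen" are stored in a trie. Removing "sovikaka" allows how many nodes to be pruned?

A node on "sovikaka"'s path can go only if nothing else ends at it or branches off below it.
The suffix "vikaka" (6 nodes) is used only by "sovikaka"; the node for "so" still has the child "d", so pruning stops there.
Nodes removed: 6

6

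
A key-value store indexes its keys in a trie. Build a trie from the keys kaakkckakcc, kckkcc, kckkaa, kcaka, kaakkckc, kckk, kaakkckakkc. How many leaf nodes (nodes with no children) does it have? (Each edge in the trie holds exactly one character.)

Leaves are exactly the stored words that no other stored word extends.
Those words: "kaakkckakcc", "kaakkckakkc", "kaakkckc", "kcaka", "kckkaa", "kckkcc"
Leaf count: 6

6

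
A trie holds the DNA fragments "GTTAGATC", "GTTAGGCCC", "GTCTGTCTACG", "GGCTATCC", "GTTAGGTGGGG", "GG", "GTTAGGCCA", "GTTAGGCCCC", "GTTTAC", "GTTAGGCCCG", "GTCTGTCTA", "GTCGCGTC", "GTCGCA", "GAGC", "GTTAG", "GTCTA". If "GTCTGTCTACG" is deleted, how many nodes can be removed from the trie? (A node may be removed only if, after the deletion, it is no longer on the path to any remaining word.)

2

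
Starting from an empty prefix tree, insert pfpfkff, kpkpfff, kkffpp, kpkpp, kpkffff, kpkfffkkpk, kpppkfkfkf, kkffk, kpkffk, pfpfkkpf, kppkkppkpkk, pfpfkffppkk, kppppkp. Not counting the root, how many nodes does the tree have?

Count nodes per top-level branch (shared prefixes stored once):
  'k'-branch (kkffk, kkffpp, kpkffff, kpkfffkkpk, kpkffk, kpkpfff, kpkpp, kppkkppkpkk, kpppkfkfkf, kppppkp): 42 nodes
  'p'-branch (pfpfkff, pfpfkffppkk, pfpfkkpf): 14 nodes
Sum: 56

56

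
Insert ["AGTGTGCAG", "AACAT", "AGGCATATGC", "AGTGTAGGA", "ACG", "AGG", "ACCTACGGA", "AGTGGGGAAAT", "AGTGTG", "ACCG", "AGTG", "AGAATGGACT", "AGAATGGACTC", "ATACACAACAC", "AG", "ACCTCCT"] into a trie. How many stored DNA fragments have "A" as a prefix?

Filter for entries beginning with "A":
Words under "A": AACAT, ACCG, ACCTACGGA, ACCTCCT, ACG, AG, AGAATGGACT, AGAATGGACTC, AGG, AGGCATATGC, AGTG, AGTGGGGAAAT, AGTGTAGGA, AGTGTG, AGTGTGCAG, ATACACAACAC
Count: 16

16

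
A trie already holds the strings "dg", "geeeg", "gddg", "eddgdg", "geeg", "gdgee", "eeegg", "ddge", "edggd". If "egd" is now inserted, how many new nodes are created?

2

Walking "egd" from the root, the first 1 characters ("e") follow existing edges; "g" is the first miss.
So 3 − 1 = 2 new nodes.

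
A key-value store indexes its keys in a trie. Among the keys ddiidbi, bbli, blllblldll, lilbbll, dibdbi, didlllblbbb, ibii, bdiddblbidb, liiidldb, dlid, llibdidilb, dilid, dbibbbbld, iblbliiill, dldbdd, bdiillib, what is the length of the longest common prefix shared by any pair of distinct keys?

3

Look for the deepest trie node that still has at least two words in its subtree.
e.g. "bdiddblbidb" and "bdiillib" share the prefix "bdi" of length 3; no pair shares a longer one.
Longest shared-prefix length: 3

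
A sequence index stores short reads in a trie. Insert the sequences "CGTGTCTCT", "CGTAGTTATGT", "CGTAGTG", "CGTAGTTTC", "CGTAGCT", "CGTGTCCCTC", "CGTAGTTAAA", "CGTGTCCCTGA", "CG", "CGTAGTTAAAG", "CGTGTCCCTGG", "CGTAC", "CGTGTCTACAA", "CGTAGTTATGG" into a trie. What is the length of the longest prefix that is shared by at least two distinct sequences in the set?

Equivalently: take the maximum, over all pairs, of their longest common prefix length.
e.g. "CGTAGTTAAA" and "CGTAGTTAAAG" share the prefix "CGTAGTTAAA" of length 10; no pair shares a longer one.
Longest shared-prefix length: 10

10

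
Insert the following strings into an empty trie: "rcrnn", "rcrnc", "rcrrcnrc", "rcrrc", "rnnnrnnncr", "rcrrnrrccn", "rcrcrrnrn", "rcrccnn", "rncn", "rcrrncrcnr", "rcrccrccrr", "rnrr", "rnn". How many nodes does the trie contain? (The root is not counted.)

49

Count nodes per top-level branch (shared prefixes stored once):
  'r'-branch (rcrccnn, rcrccrccrr, rcrcrrnrn, rcrnc, rcrnn, rcrrc, rcrrcnrc, rcrrncrcnr, rcrrnrrccn, rncn, rnn, rnnnrnnncr, rnrr): 49 nodes
Sum: 49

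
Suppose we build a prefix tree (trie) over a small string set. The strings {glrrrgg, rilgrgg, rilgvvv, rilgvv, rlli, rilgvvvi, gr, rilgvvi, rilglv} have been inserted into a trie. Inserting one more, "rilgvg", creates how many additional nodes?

1

Walking "rilgvg" from the root, the first 5 characters ("rilgv") follow existing edges; "g" is the first miss.
So 6 − 5 = 1 new nodes.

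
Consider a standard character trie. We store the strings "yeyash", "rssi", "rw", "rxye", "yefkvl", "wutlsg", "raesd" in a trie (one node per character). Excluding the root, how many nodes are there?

28

For each word, the new-node count is its length minus the longest prefix already in the trie:
  "yeyash" → 6 new (y, e, y, a, s, h)
  "rssi" → 4 new (r, s, s, i)
  "rw" → prefix "r" already present; 1 new (w)
  "rxye" → prefix "r" already present; 3 new (x, y, e)
  "yefkvl" → prefix "ye" already present; 4 new (f, k, v, l)
  "wutlsg" → 6 new (w, u, t, l, s, g)
  "raesd" → prefix "r" already present; 4 new (a, e, s, d)
Total nodes = 6 + 4 + 1 + 3 + 4 + 6 + 4 = 28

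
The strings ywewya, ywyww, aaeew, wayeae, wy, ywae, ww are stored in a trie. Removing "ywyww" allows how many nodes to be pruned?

3

After clearing the end-marker at "ywyww", prune upward until reaching a node still needed by another word.
The suffix "yww" (3 nodes) is used only by "ywyww"; the node for "yw" still has the child "e", so pruning stops there.
Nodes removed: 3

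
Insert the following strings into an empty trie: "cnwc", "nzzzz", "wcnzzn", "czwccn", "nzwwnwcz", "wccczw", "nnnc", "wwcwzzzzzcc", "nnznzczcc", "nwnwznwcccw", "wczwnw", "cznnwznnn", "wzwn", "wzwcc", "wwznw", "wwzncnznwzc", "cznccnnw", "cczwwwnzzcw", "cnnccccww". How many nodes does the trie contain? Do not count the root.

108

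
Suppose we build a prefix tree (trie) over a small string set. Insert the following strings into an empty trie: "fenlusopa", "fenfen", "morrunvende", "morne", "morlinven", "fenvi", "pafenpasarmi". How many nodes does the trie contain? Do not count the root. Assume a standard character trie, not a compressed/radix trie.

45

Insert word by word; a character creates a node only if that edge doesn't already exist:
  "fenlusopa" → 9 new (f, e, n, l, u, s, o, p, a)
  "fenfen" → prefix "fen" already present; 3 new (f, e, n)
  "morrunvende" → 11 new (m, o, r, r, u, n, v, e, n, d, e)
  "morne" → prefix "mor" already present; 2 new (n, e)
  "morlinven" → prefix "mor" already present; 6 new (l, i, n, v, e, n)
  "fenvi" → prefix "fen" already present; 2 new (v, i)
  "pafenpasarmi" → 12 new (p, a, f, e, n, p, a, s, a, r, m, i)
Total nodes = 9 + 3 + 11 + 2 + 6 + 2 + 12 = 45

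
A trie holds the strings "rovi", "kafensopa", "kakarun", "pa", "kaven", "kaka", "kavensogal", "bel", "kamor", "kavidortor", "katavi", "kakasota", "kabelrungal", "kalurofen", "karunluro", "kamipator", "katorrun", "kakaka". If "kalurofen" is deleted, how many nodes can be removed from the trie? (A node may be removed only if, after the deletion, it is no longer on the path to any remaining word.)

A node on "kalurofen"'s path can go only if nothing else ends at it or branches off below it.
The suffix "lurofen" (7 nodes) is used only by "kalurofen"; the node for "ka" still has the child "f", so pruning stops there.
Nodes removed: 7

7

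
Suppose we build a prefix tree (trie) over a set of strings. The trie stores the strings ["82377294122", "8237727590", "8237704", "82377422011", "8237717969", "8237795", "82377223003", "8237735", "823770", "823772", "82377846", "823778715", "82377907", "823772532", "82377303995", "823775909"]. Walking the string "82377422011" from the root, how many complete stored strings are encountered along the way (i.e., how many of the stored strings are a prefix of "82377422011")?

Traverse "82377422011" character by character; count nodes along the way that are marked as word ends.
Prefixes of the query that are stored words: "82377422011"
Count: 1

1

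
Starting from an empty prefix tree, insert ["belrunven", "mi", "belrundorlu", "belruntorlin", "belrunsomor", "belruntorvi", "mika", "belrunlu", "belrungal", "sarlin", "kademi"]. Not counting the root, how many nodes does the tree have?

48

Trace insertions, counting only characters that open a new branch:
  "belrunven" → 9 new (b, e, l, r, u, n, v, e, n)
  "mi" → 2 new (m, i)
  "belrundorlu" → prefix "belrun" already present; 5 new (d, o, r, l, u)
  "belruntorlin" → prefix "belrun" already present; 6 new (t, o, r, l, i, n)
  "belrunsomor" → prefix "belrun" already present; 5 new (s, o, m, o, r)
  "belruntorvi" → prefix "belruntor" already present; 2 new (v, i)
  "mika" → prefix "mi" already present; 2 new (k, a)
  "belrunlu" → prefix "belrun" already present; 2 new (l, u)
  "belrungal" → prefix "belrun" already present; 3 new (g, a, l)
  "sarlin" → 6 new (s, a, r, l, i, n)
  "kademi" → 6 new (k, a, d, e, m, i)
Total nodes = 9 + 2 + 5 + 6 + 5 + 2 + 2 + 2 + 3 + 6 + 6 = 48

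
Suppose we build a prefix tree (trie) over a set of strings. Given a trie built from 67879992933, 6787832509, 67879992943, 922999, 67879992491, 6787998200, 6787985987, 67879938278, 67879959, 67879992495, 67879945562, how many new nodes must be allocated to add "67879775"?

"67879" is already a path in the trie; the remaining "775" must be added.
Each of the 3 remaining characters creates one node.

3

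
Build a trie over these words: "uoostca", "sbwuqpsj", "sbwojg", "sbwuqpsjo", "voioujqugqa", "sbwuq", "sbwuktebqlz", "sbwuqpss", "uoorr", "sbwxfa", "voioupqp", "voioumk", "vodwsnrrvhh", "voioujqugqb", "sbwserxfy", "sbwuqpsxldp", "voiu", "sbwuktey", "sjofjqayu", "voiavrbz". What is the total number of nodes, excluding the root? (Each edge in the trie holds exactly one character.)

83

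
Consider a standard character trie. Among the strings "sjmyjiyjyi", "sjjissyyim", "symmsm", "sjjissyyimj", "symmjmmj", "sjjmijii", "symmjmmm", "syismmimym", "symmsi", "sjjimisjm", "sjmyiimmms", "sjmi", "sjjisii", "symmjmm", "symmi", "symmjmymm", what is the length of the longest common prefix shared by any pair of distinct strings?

10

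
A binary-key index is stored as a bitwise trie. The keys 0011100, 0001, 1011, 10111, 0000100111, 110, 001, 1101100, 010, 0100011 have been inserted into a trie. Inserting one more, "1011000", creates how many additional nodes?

Walking "1011000" from the root, the first 4 characters ("1011") follow existing edges; "0" is the first miss.
So 7 − 4 = 3 new nodes.

3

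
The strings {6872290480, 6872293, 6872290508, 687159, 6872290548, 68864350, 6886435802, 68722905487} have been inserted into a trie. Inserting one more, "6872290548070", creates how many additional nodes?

The longest prefix of "6872290548070" already in the trie is "6872290548" (length 10).
Each of the 3 remaining characters creates one node.

3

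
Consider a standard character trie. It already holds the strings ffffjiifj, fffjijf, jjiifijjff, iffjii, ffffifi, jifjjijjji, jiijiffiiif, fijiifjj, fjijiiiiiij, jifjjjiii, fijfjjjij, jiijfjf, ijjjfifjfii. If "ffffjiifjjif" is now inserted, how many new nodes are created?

Walking "ffffjiifjjif" from the root, the first 9 characters ("ffffjiifj") follow existing edges; "j" is the first miss.
Each of the 3 remaining characters creates one node.

3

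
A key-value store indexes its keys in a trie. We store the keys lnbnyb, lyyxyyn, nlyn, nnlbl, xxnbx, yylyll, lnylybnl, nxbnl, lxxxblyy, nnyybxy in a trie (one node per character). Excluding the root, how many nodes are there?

53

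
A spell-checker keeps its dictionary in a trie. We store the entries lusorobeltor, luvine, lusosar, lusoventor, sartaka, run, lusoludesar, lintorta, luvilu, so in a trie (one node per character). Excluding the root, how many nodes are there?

Trace insertions, counting only characters that open a new branch:
  "lusorobeltor" → 12 new (l, u, s, o, r, o, b, e, l, t, o, r)
  "luvine" → prefix "lu" already present; 4 new (v, i, n, e)
  "lusosar" → prefix "luso" already present; 3 new (s, a, r)
  "lusoventor" → prefix "luso" already present; 6 new (v, e, n, t, o, r)
  "sartaka" → 7 new (s, a, r, t, a, k, a)
  "run" → 3 new (r, u, n)
  "lusoludesar" → prefix "luso" already present; 7 new (l, u, d, e, s, a, r)
  "lintorta" → prefix "l" already present; 7 new (i, n, t, o, r, t, a)
  "luvilu" → prefix "luvi" already present; 2 new (l, u)
  "so" → prefix "s" already present; 1 new (o)
Total nodes = 12 + 4 + 3 + 6 + 7 + 3 + 7 + 7 + 2 + 1 = 52

52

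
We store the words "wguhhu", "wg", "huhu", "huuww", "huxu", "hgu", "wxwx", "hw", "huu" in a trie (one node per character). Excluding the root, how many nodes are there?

21

Trace insertions, counting only characters that open a new branch:
  "wguhhu" → 6 new (w, g, u, h, h, u)
  "wg" → prefix "wg" already present; 0 new (none)
  "huhu" → 4 new (h, u, h, u)
  "huuww" → prefix "hu" already present; 3 new (u, w, w)
  "huxu" → prefix "hu" already present; 2 new (x, u)
  "hgu" → prefix "h" already present; 2 new (g, u)
  "wxwx" → prefix "w" already present; 3 new (x, w, x)
  "hw" → prefix "h" already present; 1 new (w)
  "huu" → prefix "huu" already present; 0 new (none)
Total nodes = 6 + 0 + 4 + 3 + 2 + 2 + 3 + 1 + 0 = 21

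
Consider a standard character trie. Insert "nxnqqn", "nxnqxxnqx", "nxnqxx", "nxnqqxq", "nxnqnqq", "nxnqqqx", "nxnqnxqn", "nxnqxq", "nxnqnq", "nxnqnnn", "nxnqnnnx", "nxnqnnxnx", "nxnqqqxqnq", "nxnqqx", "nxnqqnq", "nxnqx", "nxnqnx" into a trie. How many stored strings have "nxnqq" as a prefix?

6

Filter for entries beginning with "nxnqq":
Words under "nxnqq": nxnqqn, nxnqqnq, nxnqqqx, nxnqqqxqnq, nxnqqx, nxnqqxq
Count: 6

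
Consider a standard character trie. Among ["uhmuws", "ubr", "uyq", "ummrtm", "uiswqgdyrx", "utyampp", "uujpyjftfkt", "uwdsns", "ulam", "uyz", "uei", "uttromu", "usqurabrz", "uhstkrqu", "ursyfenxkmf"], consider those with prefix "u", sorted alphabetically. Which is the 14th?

uyq

DFS of the "u" subtree visits, in order: "ubr", "uei", "uhmuws", "uhstkrqu", "uiswqgdyrx", "ulam", "ummrtm", "ursyfenxkmf", "usqurabrz", "uttromu", "utyampp", "uujpyjftfkt", "uwdsns", "uyq", "uyz"
The 14th is uyq.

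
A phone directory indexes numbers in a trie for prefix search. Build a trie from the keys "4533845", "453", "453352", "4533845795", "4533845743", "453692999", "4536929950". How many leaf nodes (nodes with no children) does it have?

Leaves are exactly the stored words that no other stored word extends.
Those words: "453352", "4533845743", "4533845795", "4536929950", "453692999"
Leaf count: 5

5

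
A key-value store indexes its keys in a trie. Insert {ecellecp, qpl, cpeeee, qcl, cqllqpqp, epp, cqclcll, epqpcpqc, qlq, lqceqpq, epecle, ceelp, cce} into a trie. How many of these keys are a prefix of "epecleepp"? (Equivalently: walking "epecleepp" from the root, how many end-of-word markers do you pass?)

Walk "epecleepp" from the root; an end-of-word marker is hit whenever a stored word is a prefix of "epecleepp".
Prefixes of the query that are stored words: "epecle"
Count: 1

1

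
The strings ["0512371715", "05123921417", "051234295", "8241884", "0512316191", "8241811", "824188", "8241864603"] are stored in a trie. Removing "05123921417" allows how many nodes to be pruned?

6

A node on "05123921417"'s path can go only if nothing else ends at it or branches off below it.
The suffix "921417" (6 nodes) is used only by "05123921417"; the node for "05123" still has the child "7", so pruning stops there.
Nodes removed: 6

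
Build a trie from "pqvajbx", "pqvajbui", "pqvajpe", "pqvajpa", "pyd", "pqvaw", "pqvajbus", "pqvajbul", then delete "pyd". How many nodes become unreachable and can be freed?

After clearing the end-marker at "pyd", prune upward until reaching a node still needed by another word.
The suffix "yd" (2 nodes) is used only by "pyd"; the node for "p" still has the child "q", so pruning stops there.
Nodes removed: 2

2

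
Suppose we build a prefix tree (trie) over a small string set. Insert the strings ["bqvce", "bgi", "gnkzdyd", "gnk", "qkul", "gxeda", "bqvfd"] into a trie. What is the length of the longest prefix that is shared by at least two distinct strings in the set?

The deepest shared node is where two words last agree before diverging.
"bqvce" and "bqvfd" agree on "bqv" (3 characters) before diverging; nothing deeper is shared.
Longest shared-prefix length: 3

3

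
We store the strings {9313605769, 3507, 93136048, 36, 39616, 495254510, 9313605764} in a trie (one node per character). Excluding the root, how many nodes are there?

31

Insert word by word; a character creates a node only if that edge doesn't already exist:
  "9313605769" → 10 new (9, 3, 1, 3, 6, 0, 5, 7, 6, 9)
  "3507" → 4 new (3, 5, 0, 7)
  "93136048" → prefix "931360" already present; 2 new (4, 8)
  "36" → prefix "3" already present; 1 new (6)
  "39616" → prefix "3" already present; 4 new (9, 6, 1, 6)
  "495254510" → 9 new (4, 9, 5, 2, 5, 4, 5, 1, 0)
  "9313605764" → prefix "931360576" already present; 1 new (4)
Total nodes = 10 + 4 + 2 + 1 + 4 + 9 + 1 = 31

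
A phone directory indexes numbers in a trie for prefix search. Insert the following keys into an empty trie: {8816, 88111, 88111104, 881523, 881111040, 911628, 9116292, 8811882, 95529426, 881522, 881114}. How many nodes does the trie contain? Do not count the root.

33

For each word, the new-node count is its length minus the longest prefix already in the trie:
  "8816" → 4 new (8, 8, 1, 6)
  "88111" → prefix "881" already present; 2 new (1, 1)
  "88111104" → prefix "88111" already present; 3 new (1, 0, 4)
  "881523" → prefix "881" already present; 3 new (5, 2, 3)
  "881111040" → prefix "88111104" already present; 1 new (0)
  "911628" → 6 new (9, 1, 1, 6, 2, 8)
  "9116292" → prefix "91162" already present; 2 new (9, 2)
  "8811882" → prefix "8811" already present; 3 new (8, 8, 2)
  "95529426" → prefix "9" already present; 7 new (5, 5, 2, 9, 4, 2, 6)
  "881522" → prefix "88152" already present; 1 new (2)
  "881114" → prefix "88111" already present; 1 new (4)
Total nodes = 4 + 2 + 3 + 3 + 1 + 6 + 2 + 3 + 7 + 1 + 1 = 33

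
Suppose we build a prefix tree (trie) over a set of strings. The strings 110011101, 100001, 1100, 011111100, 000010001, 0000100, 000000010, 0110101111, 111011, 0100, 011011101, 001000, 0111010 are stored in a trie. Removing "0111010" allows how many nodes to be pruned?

3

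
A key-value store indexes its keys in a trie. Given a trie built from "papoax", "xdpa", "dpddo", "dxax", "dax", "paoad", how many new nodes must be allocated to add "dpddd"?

1

The longest prefix of "dpddd" already in the trie is "dpdd" (length 4).
So 5 − 4 = 1 new nodes.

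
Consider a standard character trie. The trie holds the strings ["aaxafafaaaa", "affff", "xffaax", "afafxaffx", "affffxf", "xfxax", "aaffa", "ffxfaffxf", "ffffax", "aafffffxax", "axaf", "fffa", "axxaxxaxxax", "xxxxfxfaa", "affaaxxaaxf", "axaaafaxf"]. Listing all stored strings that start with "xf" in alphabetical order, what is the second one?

xfxax

Words with prefix "xf", in lexicographic order: "xffaax", "xfxax"
Position 2: xfxax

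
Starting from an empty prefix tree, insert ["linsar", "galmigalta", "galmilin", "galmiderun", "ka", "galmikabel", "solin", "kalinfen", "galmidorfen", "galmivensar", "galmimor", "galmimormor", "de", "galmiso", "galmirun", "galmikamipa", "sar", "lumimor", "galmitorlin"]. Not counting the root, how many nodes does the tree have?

Trace insertions, counting only characters that open a new branch:
  "linsar" → 6 new (l, i, n, s, a, r)
  "galmigalta" → 10 new (g, a, l, m, i, g, a, l, t, a)
  "galmilin" → prefix "galmi" already present; 3 new (l, i, n)
  "galmiderun" → prefix "galmi" already present; 5 new (d, e, r, u, n)
  "ka" → 2 new (k, a)
  "galmikabel" → prefix "galmi" already present; 5 new (k, a, b, e, l)
  "solin" → 5 new (s, o, l, i, n)
  "kalinfen" → prefix "ka" already present; 6 new (l, i, n, f, e, n)
  "galmidorfen" → prefix "galmid" already present; 5 new (o, r, f, e, n)
  "galmivensar" → prefix "galmi" already present; 6 new (v, e, n, s, a, r)
  "galmimor" → prefix "galmi" already present; 3 new (m, o, r)
  "galmimormor" → prefix "galmimor" already present; 3 new (m, o, r)
  "de" → 2 new (d, e)
  "galmiso" → prefix "galmi" already present; 2 new (s, o)
  "galmirun" → prefix "galmi" already present; 3 new (r, u, n)
  "galmikamipa" → prefix "galmika" already present; 4 new (m, i, p, a)
  "sar" → prefix "s" already present; 2 new (a, r)
  "lumimor" → prefix "l" already present; 6 new (u, m, i, m, o, r)
  "galmitorlin" → prefix "galmi" already present; 6 new (t, o, r, l, i, n)
Total nodes = 6 + 10 + 3 + 5 + 2 + 5 + 5 + 6 + 5 + 6 + 3 + 3 + 2 + 2 + 3 + 4 + 2 + 6 + 6 = 84

84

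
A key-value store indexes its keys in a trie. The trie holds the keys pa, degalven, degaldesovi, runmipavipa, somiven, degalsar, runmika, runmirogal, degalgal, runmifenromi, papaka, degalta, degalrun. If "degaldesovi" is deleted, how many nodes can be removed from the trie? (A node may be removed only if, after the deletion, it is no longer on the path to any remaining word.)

6

Walk "degaldesovi" from the leaf back toward the root, removing each node that no remaining word uses.
The suffix "desovi" (6 nodes) is used only by "degaldesovi"; the node for "degal" still has the child "v", so pruning stops there.
Nodes removed: 6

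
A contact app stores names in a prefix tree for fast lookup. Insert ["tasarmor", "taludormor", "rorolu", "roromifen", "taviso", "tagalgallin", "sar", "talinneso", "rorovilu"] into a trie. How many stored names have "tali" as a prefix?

1

Walk to "tali"; the words in its subtree are exactly those with that prefix.
Words under "tali": talinneso
Count: 1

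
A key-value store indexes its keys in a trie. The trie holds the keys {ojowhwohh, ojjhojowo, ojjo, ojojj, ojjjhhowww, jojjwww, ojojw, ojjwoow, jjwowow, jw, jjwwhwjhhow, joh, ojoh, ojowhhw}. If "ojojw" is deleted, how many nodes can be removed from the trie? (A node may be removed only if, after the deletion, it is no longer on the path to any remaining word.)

A node on "ojojw"'s path can go only if nothing else ends at it or branches off below it.
The suffix "w" (1 node) is used only by "ojojw"; the node for "ojoj" still has the child "j", so pruning stops there.
Nodes removed: 1

1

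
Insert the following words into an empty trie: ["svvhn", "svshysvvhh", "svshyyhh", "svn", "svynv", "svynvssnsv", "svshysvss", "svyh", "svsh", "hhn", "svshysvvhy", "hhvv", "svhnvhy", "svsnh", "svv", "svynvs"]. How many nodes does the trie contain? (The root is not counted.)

41

Count nodes per top-level branch (shared prefixes stored once):
  'h'-branch (hhn, hhvv): 5 nodes
  's'-branch (svhnvhy, svn, svsh, svshysvss, svshysvvhh, svshysvvhy, svshyyhh, svsnh, svv, svvhn, svyh, svynv, svynvs, svynvssnsv): 36 nodes
Sum: 41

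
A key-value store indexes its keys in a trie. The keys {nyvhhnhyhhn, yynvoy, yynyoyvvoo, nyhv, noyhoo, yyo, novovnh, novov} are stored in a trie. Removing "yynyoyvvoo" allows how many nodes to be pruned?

7

A node on "yynyoyvvoo"'s path can go only if nothing else ends at it or branches off below it.
The suffix "yoyvvoo" (7 nodes) is used only by "yynyoyvvoo"; the node for "yyn" still has the child "v", so pruning stops there.
Nodes removed: 7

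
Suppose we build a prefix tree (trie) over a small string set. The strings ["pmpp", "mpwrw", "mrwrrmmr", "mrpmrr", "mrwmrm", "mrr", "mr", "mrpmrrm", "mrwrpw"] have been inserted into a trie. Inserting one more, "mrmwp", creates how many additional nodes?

3

The longest prefix of "mrmwp" already in the trie is "mr" (length 2).
Each of the 3 remaining characters creates one node.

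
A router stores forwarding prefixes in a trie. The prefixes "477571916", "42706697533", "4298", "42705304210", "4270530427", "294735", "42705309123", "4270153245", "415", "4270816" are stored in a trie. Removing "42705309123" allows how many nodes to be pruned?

4

A node on "42705309123"'s path can go only if nothing else ends at it or branches off below it.
The suffix "9123" (4 nodes) is used only by "42705309123"; the node for "4270530" still has the child "4", so pruning stops there.
Nodes removed: 4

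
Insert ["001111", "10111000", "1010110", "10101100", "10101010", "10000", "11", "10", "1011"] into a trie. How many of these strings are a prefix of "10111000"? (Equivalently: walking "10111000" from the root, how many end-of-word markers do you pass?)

3

Walk "10111000" from the root; an end-of-word marker is hit whenever a stored word is a prefix of "10111000".
Prefixes of the query that are stored words: "10", "1011", "10111000"
Count: 3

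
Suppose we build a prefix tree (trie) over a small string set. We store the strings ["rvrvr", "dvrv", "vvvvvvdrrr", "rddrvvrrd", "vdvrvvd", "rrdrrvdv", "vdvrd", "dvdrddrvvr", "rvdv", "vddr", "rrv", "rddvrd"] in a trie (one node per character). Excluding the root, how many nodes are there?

57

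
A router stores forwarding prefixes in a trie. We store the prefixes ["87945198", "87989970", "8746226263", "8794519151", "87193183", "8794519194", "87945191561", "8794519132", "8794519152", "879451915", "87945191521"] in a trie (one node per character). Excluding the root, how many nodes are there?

For each word, the new-node count is its length minus the longest prefix already in the trie:
  "87945198" → 8 new (8, 7, 9, 4, 5, 1, 9, 8)
  "87989970" → prefix "879" already present; 5 new (8, 9, 9, 7, 0)
  "8746226263" → prefix "87" already present; 8 new (4, 6, 2, 2, 6, 2, 6, 3)
  "8794519151" → prefix "8794519" already present; 3 new (1, 5, 1)
  "87193183" → prefix "87" already present; 6 new (1, 9, 3, 1, 8, 3)
  "8794519194" → prefix "87945191" already present; 2 new (9, 4)
  "87945191561" → prefix "879451915" already present; 2 new (6, 1)
  "8794519132" → prefix "87945191" already present; 2 new (3, 2)
  "8794519152" → prefix "879451915" already present; 1 new (2)
  "879451915" → prefix "879451915" already present; 0 new (none)
  "87945191521" → prefix "8794519152" already present; 1 new (1)
Total nodes = 8 + 5 + 8 + 3 + 6 + 2 + 2 + 2 + 1 + 0 + 1 = 38

38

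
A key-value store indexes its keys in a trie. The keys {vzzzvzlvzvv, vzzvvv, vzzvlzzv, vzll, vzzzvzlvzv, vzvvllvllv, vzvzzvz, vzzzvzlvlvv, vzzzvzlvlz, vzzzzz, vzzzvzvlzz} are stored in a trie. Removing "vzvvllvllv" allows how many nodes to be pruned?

A node on "vzvvllvllv"'s path can go only if nothing else ends at it or branches off below it.
The suffix "vllvllv" (7 nodes) is used only by "vzvvllvllv"; the node for "vzv" still has the child "z", so pruning stops there.
Nodes removed: 7

7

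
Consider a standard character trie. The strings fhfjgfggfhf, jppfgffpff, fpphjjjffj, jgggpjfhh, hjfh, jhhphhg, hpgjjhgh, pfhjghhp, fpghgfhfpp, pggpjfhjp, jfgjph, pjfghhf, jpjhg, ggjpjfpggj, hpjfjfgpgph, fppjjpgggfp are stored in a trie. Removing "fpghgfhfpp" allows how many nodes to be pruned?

8

Walk "fpghgfhfpp" from the leaf back toward the root, removing each node that no remaining word uses.
The suffix "ghgfhfpp" (8 nodes) is used only by "fpghgfhfpp"; the node for "fp" still has the child "p", so pruning stops there.
Nodes removed: 8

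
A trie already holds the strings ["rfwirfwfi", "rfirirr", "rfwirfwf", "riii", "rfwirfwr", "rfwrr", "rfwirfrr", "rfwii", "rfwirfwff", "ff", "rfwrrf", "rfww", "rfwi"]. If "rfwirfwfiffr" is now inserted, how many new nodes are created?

3

Walking "rfwirfwfiffr" from the root, the first 9 characters ("rfwirfwfi") follow existing edges; "f" is the first miss.
Each of the 3 remaining characters creates one node.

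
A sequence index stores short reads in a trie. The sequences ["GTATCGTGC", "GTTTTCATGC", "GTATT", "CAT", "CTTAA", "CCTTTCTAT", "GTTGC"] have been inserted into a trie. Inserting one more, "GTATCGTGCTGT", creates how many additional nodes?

3

The longest prefix of "GTATCGTGCTGT" already in the trie is "GTATCGTGC" (length 9).
So 12 − 9 = 3 new nodes.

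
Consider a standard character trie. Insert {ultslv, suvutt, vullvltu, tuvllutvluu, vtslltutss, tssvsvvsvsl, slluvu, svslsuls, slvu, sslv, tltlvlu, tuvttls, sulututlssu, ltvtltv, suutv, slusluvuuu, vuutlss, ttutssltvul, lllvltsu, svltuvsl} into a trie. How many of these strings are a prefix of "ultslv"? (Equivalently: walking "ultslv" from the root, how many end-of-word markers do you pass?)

1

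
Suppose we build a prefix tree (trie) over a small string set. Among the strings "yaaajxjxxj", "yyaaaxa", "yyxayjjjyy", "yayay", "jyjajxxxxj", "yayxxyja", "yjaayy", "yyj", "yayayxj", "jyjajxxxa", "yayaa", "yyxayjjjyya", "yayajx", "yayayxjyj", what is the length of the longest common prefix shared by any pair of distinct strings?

10

Look for the deepest trie node that still has at least two words in its subtree.
"yyxayjjjyy" and "yyxayjjjyya" agree on "yyxayjjjyy" (10 characters) before diverging; nothing deeper is shared.
Longest shared-prefix length: 10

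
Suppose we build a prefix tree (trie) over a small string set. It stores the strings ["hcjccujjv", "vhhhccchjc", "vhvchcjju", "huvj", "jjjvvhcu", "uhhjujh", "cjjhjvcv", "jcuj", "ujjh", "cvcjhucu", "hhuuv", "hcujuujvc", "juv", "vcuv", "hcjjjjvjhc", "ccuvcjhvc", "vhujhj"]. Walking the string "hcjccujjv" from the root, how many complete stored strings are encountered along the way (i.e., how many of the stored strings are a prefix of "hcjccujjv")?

1

Traverse "hcjccujjv" character by character; count nodes along the way that are marked as word ends.
Prefixes of the query that are stored words: "hcjccujjv"
Count: 1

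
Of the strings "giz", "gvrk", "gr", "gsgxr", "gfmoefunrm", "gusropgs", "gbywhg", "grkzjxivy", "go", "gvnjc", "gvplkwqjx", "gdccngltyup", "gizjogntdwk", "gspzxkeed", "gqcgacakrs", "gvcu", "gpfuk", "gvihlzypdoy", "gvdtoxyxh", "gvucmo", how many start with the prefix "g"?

Traverse to the node for "g", then collect every word in that subtree.
Words under "g": gbywhg, gdccngltyup, gfmoefunrm, giz, gizjogntdwk, go, gpfuk, gqcgacakrs, gr, grkzjxivy, gsgxr, gspzxkeed, gusropgs, gvcu, gvdtoxyxh, gvihlzypdoy, gvnjc, gvplkwqjx, gvrk, gvucmo
Count: 20

20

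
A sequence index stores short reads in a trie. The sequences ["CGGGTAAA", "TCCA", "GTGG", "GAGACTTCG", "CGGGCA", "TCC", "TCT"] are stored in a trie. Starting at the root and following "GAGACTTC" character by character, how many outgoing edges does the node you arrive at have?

Walk "GAGACTTC" from the root, arriving at one node.
Distinct next characters after "GAGACTTC": G.
That node has 1 child edge.

1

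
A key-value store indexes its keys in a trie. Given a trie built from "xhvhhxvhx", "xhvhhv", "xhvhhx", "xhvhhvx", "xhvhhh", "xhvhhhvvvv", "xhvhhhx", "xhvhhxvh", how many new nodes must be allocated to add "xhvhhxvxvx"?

3

The longest prefix of "xhvhhxvxvx" already in the trie is "xhvhhxv" (length 7).
So 10 − 7 = 3 new nodes.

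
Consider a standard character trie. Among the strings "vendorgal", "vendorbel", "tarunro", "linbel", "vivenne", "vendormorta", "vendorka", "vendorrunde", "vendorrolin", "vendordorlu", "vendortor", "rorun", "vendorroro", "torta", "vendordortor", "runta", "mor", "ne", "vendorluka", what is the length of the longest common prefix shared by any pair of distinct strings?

The deepest shared node is where two words last agree before diverging.
"vendordorlu" and "vendordortor" agree on "vendordor" (9 characters) before diverging; nothing deeper is shared.
Longest shared-prefix length: 9

9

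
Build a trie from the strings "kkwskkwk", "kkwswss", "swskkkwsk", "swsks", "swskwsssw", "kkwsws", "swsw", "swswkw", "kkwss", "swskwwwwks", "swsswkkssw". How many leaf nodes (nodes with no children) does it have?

9

Leaves are exactly the stored words that no other stored word extends.
Those words: "kkwskkwk", "kkwss", "kkwswss", "swskkkwsk", "swsks", "swskwsssw", "swskwwwwks", "swsswkkssw", "swswkw"
Leaf count: 9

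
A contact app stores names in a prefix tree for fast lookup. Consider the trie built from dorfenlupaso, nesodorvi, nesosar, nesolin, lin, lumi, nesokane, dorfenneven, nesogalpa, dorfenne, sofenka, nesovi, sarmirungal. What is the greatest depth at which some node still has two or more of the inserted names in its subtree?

8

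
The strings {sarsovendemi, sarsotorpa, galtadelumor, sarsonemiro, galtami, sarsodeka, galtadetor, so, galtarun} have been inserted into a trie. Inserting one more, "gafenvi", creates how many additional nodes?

Walking "gafenvi" from the root, the first 2 characters ("ga") follow existing edges; "f" is the first miss.
So 7 − 2 = 5 new nodes.

5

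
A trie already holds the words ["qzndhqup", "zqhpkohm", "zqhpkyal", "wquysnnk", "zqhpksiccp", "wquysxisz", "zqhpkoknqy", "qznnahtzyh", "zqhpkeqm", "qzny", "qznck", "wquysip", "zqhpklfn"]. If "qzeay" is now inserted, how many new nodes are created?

3

Walking "qzeay" from the root, the first 2 characters ("qz") follow existing edges; "e" is the first miss.
Each of the 3 remaining characters creates one node.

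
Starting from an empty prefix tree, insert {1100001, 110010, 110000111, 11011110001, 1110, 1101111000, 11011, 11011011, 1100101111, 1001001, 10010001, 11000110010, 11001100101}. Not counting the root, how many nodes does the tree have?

Insert word by word; a character creates a node only if that edge doesn't already exist:
  "1100001" → 7 new (1, 1, 0, 0, 0, 0, 1)
  "110010" → prefix "1100" already present; 2 new (1, 0)
  "110000111" → prefix "1100001" already present; 2 new (1, 1)
  "11011110001" → prefix "110" already present; 8 new (1, 1, 1, 1, 0, 0, 0, 1)
  "1110" → prefix "11" already present; 2 new (1, 0)
  "1101111000" → prefix "1101111000" already present; 0 new (none)
  "11011" → prefix "11011" already present; 0 new (none)
  "11011011" → prefix "11011" already present; 3 new (0, 1, 1)
  "1100101111" → prefix "110010" already present; 4 new (1, 1, 1, 1)
  "1001001" → prefix "1" already present; 6 new (0, 0, 1, 0, 0, 1)
  "10010001" → prefix "100100" already present; 2 new (0, 1)
  "11000110010" → prefix "11000" already present; 6 new (1, 1, 0, 0, 1, 0)
  "11001100101" → prefix "11001" already present; 6 new (1, 0, 0, 1, 0, 1)
Total nodes = 7 + 2 + 2 + 8 + 2 + 0 + 0 + 3 + 4 + 6 + 2 + 6 + 6 = 48

48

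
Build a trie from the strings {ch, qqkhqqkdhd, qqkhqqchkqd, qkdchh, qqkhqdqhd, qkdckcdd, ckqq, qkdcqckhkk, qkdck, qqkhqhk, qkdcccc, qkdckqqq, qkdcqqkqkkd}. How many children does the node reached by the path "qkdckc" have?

1

Walk "qkdckc" from the root, arriving at one node.
Characters that immediately follow "qkdckc" among the stored strings: {d}.
That node has 1 child edge.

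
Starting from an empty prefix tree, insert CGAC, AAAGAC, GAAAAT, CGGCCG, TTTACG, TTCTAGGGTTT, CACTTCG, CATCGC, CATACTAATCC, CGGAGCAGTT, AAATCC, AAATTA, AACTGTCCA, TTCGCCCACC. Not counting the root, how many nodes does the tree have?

Trace insertions, counting only characters that open a new branch:
  "CGAC" → 4 new (C, G, A, C)
  "AAAGAC" → 6 new (A, A, A, G, A, C)
  "GAAAAT" → 6 new (G, A, A, A, A, T)
  "CGGCCG" → prefix "CG" already present; 4 new (G, C, C, G)
  "TTTACG" → 6 new (T, T, T, A, C, G)
  "TTCTAGGGTTT" → prefix "TT" already present; 9 new (C, T, A, G, G, G, T, T, T)
  "CACTTCG" → prefix "C" already present; 6 new (A, C, T, T, C, G)
  "CATCGC" → prefix "CA" already present; 4 new (T, C, G, C)
  "CATACTAATCC" → prefix "CAT" already present; 8 new (A, C, T, A, A, T, C, C)
  "CGGAGCAGTT" → prefix "CGG" already present; 7 new (A, G, C, A, G, T, T)
  "AAATCC" → prefix "AAA" already present; 3 new (T, C, C)
  "AAATTA" → prefix "AAAT" already present; 2 new (T, A)
  "AACTGTCCA" → prefix "AA" already present; 7 new (C, T, G, T, C, C, A)
  "TTCGCCCACC" → prefix "TTC" already present; 7 new (G, C, C, C, A, C, C)
Total nodes = 4 + 6 + 6 + 4 + 6 + 9 + 6 + 4 + 8 + 7 + 3 + 2 + 7 + 7 = 79

79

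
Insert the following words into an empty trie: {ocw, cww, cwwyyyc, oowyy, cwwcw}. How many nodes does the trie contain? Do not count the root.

16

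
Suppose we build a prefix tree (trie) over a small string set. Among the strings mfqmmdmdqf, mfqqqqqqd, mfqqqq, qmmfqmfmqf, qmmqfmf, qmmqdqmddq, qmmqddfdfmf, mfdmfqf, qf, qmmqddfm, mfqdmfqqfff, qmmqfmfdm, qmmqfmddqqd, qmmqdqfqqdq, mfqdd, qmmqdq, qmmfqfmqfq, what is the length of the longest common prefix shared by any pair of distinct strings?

7

Equivalently: take the maximum, over all pairs, of their longest common prefix length.
e.g. "qmmqddfdfmf" and "qmmqddfm" share the prefix "qmmqddf" of length 7; no pair shares a longer one.
Longest shared-prefix length: 7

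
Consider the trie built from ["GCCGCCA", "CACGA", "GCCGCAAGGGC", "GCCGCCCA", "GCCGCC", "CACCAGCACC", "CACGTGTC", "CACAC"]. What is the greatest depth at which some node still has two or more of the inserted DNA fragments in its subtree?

6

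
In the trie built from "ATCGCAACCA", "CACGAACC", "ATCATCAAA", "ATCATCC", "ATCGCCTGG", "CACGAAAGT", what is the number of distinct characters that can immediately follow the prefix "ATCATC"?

2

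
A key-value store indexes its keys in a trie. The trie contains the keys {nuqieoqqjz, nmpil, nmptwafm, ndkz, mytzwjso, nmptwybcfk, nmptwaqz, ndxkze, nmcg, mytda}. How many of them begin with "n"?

Traverse to the node for "n", then collect every word in that subtree.
Words under "n": ndkz, ndxkze, nmcg, nmpil, nmptwafm, nmptwaqz, nmptwybcfk, nuqieoqqjz
Count: 8

8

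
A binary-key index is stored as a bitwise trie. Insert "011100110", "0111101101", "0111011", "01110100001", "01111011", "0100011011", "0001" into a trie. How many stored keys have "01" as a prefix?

Filter for entries beginning with "01":
Matches: "0100011011", "011100110", "01110100001", "0111011", "01111011", "0111101101"
Count: 6

6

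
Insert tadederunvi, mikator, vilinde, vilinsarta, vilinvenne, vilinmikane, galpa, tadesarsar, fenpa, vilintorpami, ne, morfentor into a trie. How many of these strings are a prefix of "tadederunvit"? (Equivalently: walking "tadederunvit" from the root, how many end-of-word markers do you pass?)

Check each prefix of "tadederunvit" against the stored set — each match is an end-marker on the path.
Prefixes of the query that are stored words: "tadederunvi"
Count: 1

1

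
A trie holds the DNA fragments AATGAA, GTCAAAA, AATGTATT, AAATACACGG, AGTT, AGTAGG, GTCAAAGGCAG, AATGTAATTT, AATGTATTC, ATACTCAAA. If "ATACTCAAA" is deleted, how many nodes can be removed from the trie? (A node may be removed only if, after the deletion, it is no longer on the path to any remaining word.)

8

A node on "ATACTCAAA"'s path can go only if nothing else ends at it or branches off below it.
The suffix "TACTCAAA" (8 nodes) is used only by "ATACTCAAA"; the node for "A" still has the child "A", so pruning stops there.
Nodes removed: 8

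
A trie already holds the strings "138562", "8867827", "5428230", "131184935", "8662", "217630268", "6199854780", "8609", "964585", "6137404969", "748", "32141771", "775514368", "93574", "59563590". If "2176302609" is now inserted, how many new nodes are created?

2

Walking "2176302609" from the root, the first 8 characters ("21763026") follow existing edges; "0" is the first miss.
So 10 − 8 = 2 new nodes.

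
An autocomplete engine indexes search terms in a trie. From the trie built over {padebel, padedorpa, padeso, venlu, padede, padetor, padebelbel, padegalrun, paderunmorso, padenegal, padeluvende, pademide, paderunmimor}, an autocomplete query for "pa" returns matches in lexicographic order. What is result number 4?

padedorpa

DFS of the "pa" subtree visits, in order: "padebel", "padebelbel", "padede", "padedorpa", "padegalrun", "padeluvende", "pademide", "padenegal", "paderunmimor", "paderunmorso", "padeso", "padetor"
The 4th is padedorpa.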